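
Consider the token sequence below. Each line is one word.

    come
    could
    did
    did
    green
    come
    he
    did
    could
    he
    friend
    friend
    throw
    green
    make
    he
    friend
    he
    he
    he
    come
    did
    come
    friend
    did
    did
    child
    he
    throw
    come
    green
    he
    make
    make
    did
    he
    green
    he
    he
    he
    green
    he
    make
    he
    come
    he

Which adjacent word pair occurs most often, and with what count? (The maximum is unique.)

Bigram frequencies (highest first):
  he he: 4
  green he: 3
  did did: 2
  come he: 2
  he friend: 2
  make he: 2
  … (27 more, each ≤ 2)

"he he", 4 times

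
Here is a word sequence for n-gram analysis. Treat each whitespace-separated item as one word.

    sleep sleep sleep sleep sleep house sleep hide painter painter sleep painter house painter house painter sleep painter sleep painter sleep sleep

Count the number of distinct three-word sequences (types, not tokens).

14

22 tokens → 20 trigram windows in total.
Repeated trigrams (each contributes count−1 duplicates):
  painter sleep painter: 3
  sleep sleep sleep: 3
  painter house painter: 2
  sleep painter sleep: 2
6 duplicate windows → 20 − 6 = 14 distinct.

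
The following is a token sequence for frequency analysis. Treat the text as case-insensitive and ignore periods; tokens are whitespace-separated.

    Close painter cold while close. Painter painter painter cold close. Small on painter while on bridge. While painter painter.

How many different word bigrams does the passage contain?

14

19 tokens → 18 bigram windows in total.
Repeated bigrams (each contributes count−1 duplicates):
  painter painter: 3
  close painter: 2
  painter cold: 2
4 duplicate windows → 18 − 4 = 14 distinct.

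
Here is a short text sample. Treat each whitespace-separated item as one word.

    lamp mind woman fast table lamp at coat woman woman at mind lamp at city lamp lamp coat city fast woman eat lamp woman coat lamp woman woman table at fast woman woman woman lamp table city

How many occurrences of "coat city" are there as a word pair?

1

Scanning the 36 overlapping bigram windows for "coat city":
  position 18–19: coat city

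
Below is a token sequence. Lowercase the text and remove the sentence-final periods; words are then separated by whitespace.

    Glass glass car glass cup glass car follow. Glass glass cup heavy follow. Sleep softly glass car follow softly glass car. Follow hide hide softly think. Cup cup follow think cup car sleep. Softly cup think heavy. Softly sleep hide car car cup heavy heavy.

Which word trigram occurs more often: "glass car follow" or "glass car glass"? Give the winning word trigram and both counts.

"glass car follow" (3 vs 1)

"glass car follow": 3 occurrences
"glass car glass": 1 occurrence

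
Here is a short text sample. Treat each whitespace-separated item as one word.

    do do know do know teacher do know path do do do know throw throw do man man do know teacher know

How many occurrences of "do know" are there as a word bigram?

Scanning the 21 overlapping bigram windows for "do know":
  position 2–3: do know
  position 4–5: do know
  position 7–8: do know
  position 12–13: do know
  position 19–20: do know

5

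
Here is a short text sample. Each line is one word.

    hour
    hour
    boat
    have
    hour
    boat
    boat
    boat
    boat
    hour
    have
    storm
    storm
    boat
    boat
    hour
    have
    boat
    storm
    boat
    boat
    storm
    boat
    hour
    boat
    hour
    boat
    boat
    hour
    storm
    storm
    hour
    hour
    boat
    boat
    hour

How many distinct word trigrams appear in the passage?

23

36 tokens → 34 trigram windows in total.
Repeated trigrams (each contributes count−1 duplicates):
  boat boat hour: 4
  hour boat boat: 3
  boat boat boat: 2
  boat hour boat: 2
  boat hour have: 2
  boat storm boat: 2
  hour hour boat: 2
  storm boat boat: 2
11 duplicate windows → 34 − 11 = 23 distinct.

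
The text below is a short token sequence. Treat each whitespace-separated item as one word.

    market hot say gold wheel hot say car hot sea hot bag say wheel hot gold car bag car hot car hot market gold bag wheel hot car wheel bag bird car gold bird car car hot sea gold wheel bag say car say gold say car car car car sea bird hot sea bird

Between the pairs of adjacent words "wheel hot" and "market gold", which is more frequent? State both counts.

"wheel hot": 3 occurrences
"market gold": 1 occurrence

"wheel hot" (3 vs 1)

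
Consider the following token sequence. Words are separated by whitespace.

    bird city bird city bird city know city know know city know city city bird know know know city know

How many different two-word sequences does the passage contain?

20 tokens → 19 bigram windows in total.
Repeated bigrams (each contributes count−1 duplicates):
  city know: 4
  know city: 4
  bird city: 3
  city bird: 3
  know know: 3
12 duplicate windows → 19 − 12 = 7 distinct.

7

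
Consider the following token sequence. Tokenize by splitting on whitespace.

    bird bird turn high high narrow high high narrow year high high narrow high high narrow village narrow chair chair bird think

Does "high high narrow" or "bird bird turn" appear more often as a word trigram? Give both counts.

"high high narrow" (4 vs 1)

"high high narrow": 4 occurrences
"bird bird turn": 1 occurrence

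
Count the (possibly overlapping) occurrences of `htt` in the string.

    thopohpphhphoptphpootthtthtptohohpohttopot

2

Sliding a length-3 window over the 42 characters (40 positions):
  position 23–25: htt
  position 36–38: htt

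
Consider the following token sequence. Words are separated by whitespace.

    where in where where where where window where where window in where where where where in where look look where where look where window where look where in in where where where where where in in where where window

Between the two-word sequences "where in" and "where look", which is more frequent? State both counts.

"where in": 4 occurrences
"where look": 3 occurrences

"where in" (4 vs 3)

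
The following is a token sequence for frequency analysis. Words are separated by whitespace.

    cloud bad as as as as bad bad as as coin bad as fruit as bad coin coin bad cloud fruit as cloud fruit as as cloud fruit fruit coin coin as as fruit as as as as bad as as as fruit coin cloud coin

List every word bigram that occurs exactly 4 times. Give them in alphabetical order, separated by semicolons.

Bigram counts meeting the condition (exactly 4 times):
  bad as: 4
  fruit as: 4

bad as; fruit as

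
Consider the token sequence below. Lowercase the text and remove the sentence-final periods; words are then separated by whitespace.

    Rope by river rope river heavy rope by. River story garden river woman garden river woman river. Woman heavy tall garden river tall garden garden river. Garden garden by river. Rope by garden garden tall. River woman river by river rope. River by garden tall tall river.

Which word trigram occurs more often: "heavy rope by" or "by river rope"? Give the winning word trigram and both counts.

"by river rope" (3 vs 1)

"heavy rope by": 1 occurrence
"by river rope": 3 occurrences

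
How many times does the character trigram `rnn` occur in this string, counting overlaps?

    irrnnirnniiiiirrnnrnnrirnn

Sliding a length-3 window over the 26 characters (24 positions):
  position 3–5: rnn
  position 7–9: rnn
  position 16–18: rnn
  position 19–21: rnn
  position 24–26: rnn

5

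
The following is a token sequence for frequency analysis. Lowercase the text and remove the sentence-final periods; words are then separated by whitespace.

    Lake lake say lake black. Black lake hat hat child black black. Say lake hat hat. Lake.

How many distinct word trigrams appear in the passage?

14

17 tokens → 15 trigram windows in total.
Repeated trigrams (each contributes count−1 duplicates):
  lake hat hat: 2
1 duplicate windows → 15 − 1 = 14 distinct.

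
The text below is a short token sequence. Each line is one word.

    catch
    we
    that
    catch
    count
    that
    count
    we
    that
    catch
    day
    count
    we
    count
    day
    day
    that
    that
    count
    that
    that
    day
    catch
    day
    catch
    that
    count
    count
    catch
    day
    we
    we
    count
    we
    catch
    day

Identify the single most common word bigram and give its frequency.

Bigram frequencies (highest first):
  catch day: 4
  that count: 3
  count we: 3
  we that: 2
  that catch: 2
  count that: 2
  … (16 more, each ≤ 2)

"catch day", 4 times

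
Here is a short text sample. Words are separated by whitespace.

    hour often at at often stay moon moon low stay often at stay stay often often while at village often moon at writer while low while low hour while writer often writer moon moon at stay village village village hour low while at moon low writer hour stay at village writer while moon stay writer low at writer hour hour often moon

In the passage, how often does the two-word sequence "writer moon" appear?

1

Scanning the 61 overlapping bigram windows for "writer moon":
  position 32–33: writer moon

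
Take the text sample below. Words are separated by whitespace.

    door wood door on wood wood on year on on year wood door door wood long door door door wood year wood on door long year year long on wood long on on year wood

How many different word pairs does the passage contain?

20

35 tokens → 34 bigram windows in total.
Repeated bigrams (each contributes count−1 duplicates):
  door door: 3
  door wood: 3
  on year: 3
  year wood: 3
  long on: 2
  on on: 2
  on wood: 2
  wood door: 2
  … (2 more repeated)
14 duplicate windows → 34 − 14 = 20 distinct.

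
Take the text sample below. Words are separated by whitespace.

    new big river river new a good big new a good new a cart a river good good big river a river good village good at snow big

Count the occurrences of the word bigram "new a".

3

Scanning the 27 overlapping bigram windows for "new a":
  position 5–6: new a
  position 9–10: new a
  position 12–13: new a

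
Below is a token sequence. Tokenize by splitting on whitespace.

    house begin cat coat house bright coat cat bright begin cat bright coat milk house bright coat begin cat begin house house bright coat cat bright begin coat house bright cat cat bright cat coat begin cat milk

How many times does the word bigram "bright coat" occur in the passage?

Scanning the 37 overlapping bigram windows for "bright coat":
  position 6–7: bright coat
  position 12–13: bright coat
  position 16–17: bright coat
  position 23–24: bright coat

4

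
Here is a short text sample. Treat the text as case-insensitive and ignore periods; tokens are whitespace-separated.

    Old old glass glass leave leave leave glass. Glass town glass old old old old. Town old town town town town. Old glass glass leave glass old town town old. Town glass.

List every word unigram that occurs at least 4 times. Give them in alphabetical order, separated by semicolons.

Unigram counts meeting the condition (at least 4 times):
  glass: 9
  leave: 4
  old: 10
  town: 9

glass; leave; old; town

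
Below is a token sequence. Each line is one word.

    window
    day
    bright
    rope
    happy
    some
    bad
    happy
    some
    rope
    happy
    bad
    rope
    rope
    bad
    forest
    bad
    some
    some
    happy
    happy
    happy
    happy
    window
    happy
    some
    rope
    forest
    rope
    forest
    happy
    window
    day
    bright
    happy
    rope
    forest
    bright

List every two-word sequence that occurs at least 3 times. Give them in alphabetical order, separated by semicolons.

happy happy; happy some; rope forest

Bigram counts meeting the condition (at least 3 times):
  happy happy: 3
  happy some: 3
  rope forest: 3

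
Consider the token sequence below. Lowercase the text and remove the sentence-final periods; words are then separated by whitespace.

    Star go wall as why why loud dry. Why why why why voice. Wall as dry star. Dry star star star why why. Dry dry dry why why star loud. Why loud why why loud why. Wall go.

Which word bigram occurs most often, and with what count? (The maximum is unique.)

Bigram frequencies (highest first):
  why why: 7
  why loud: 3
  loud why: 3
  wall as: 2
  dry why: 2
  dry star: 2
  … (16 more, each ≤ 2)

"why why", 7 times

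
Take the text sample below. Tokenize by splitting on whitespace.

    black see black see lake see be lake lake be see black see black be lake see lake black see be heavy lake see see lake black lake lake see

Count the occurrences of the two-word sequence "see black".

Scanning the 29 overlapping bigram windows for "see black":
  position 2–3: see black
  position 11–12: see black
  position 13–14: see black

3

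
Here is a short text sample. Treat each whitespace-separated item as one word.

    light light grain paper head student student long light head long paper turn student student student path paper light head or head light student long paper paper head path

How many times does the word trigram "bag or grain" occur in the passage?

0

Scanning the 27 overlapping trigram windows for "bag or grain":
  (none found)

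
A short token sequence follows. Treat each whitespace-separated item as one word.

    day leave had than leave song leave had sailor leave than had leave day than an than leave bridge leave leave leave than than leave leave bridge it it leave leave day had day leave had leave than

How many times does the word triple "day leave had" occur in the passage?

2

Scanning the 36 overlapping trigram windows for "day leave had":
  position 1–3: day leave had
  position 34–36: day leave had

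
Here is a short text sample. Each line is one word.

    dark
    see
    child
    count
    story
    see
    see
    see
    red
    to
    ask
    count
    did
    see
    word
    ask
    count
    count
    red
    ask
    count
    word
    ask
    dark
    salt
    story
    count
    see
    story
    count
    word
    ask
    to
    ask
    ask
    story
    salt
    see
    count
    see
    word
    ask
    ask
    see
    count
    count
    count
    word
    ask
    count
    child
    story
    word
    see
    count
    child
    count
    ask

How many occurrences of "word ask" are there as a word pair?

Scanning the 57 overlapping bigram windows for "word ask":
  position 15–16: word ask
  position 22–23: word ask
  position 31–32: word ask
  position 41–42: word ask
  position 48–49: word ask

5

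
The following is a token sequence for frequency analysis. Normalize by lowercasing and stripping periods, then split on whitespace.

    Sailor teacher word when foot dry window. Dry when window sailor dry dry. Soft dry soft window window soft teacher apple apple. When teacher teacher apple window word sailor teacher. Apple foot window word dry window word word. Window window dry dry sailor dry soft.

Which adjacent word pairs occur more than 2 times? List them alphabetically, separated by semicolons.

Bigram counts meeting the condition (more than 2 times):
  dry soft: 3
  teacher apple: 3
  window word: 3

dry soft; teacher apple; window word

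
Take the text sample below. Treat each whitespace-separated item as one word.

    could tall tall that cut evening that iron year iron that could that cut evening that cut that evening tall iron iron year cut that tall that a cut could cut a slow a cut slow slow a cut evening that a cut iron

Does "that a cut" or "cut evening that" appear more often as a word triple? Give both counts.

"cut evening that" (3 vs 2)

"that a cut": 2 occurrences
"cut evening that": 3 occurrences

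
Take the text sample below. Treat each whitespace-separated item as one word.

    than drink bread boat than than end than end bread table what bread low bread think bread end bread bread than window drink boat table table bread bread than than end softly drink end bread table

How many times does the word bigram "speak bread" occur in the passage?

Scanning the 35 overlapping bigram windows for "speak bread":
  (none found)

0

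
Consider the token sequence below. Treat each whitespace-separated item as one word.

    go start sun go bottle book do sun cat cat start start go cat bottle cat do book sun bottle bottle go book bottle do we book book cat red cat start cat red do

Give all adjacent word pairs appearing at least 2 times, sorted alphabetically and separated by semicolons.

cat red; cat start

Bigram counts meeting the condition (at least 2 times):
  cat red: 2
  cat start: 2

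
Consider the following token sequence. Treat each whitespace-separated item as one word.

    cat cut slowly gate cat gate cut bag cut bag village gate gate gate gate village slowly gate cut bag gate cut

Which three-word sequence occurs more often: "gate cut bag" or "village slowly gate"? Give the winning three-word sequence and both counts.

"gate cut bag": 2 occurrences
"village slowly gate": 1 occurrence

"gate cut bag" (2 vs 1)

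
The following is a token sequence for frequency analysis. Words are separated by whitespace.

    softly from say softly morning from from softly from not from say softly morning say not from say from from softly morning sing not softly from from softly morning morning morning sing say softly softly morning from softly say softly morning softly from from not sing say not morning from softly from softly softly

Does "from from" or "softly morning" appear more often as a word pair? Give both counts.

"softly morning" (6 vs 4)

"from from": 4 occurrences
"softly morning": 6 occurrences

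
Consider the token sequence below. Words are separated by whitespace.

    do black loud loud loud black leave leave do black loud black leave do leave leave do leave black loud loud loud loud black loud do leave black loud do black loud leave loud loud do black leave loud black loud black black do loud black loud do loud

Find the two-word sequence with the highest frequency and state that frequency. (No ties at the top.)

"black loud", 8 times

Bigram frequencies (highest first):
  black loud: 8
  loud loud: 6
  loud black: 6
  do black: 4
  loud do: 4
  black leave: 3
  … (9 more, each ≤ 3)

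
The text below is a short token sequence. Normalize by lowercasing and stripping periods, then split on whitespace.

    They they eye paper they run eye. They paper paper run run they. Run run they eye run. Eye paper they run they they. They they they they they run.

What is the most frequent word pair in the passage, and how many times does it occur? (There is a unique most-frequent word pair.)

"they they", 7 times

Bigram frequencies (highest first):
  they they: 7
  they run: 4
  run they: 3
  they eye: 2
  eye paper: 2
  paper they: 2
  … (7 more, each ≤ 2)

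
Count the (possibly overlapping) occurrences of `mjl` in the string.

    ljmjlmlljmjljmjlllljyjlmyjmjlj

4

Sliding a length-3 window over the 30 characters (28 positions):
  position 3–5: mjl
  position 10–12: mjl
  position 14–16: mjl
  position 27–29: mjl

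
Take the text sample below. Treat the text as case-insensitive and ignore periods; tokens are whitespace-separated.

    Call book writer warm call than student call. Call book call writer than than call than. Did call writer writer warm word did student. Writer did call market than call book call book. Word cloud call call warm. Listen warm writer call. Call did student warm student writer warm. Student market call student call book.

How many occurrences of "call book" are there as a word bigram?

Scanning the 54 overlapping bigram windows for "call book":
  position 1–2: call book
  position 9–10: call book
  position 30–31: call book
  position 32–33: call book
  position 54–55: call book

5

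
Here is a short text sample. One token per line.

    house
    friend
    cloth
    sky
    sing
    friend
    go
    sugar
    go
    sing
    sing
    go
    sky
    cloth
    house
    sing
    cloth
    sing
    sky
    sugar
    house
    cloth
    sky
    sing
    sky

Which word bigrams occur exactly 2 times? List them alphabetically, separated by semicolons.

Bigram counts meeting the condition (exactly 2 times):
  cloth sky: 2
  sing sky: 2
  sky sing: 2

cloth sky; sing sky; sky sing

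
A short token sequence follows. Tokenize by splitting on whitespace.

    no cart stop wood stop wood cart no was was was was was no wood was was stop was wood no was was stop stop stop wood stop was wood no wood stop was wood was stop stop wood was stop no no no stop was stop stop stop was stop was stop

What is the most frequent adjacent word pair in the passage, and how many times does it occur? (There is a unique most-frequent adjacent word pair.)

Bigram frequencies (highest first):
  was stop: 7
  was was: 6
  stop was: 6
  stop stop: 5
  stop wood: 4
  wood stop: 3
  … (13 more, each ≤ 3)

"was stop", 7 times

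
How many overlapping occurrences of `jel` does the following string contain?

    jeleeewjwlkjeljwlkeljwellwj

2

Sliding a length-3 window over the 27 characters (25 positions):
  position 1–3: jel
  position 12–14: jel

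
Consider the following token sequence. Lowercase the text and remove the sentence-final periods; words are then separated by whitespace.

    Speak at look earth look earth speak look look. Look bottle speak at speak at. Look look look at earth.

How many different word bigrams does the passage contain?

12

20 tokens → 19 bigram windows in total.
Repeated bigrams (each contributes count−1 duplicates):
  look look: 4
  speak at: 3
  at look: 2
  look earth: 2
7 duplicate windows → 19 − 7 = 12 distinct.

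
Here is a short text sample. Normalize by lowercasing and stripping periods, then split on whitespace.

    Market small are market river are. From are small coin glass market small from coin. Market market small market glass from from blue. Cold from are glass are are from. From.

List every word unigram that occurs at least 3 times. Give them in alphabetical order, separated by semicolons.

Unigram counts meeting the condition (at least 3 times):
  are: 6
  from: 7
  glass: 3
  market: 6
  small: 4

are; from; glass; market; small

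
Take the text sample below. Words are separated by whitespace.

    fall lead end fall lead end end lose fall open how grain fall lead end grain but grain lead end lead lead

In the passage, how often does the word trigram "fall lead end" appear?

3

Scanning the 20 overlapping trigram windows for "fall lead end":
  position 1–3: fall lead end
  position 4–6: fall lead end
  position 13–15: fall lead end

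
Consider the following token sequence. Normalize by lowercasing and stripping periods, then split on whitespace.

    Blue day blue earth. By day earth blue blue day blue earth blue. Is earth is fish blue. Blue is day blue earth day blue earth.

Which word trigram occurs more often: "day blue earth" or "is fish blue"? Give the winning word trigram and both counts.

"day blue earth": 4 occurrences
"is fish blue": 1 occurrence

"day blue earth" (4 vs 1)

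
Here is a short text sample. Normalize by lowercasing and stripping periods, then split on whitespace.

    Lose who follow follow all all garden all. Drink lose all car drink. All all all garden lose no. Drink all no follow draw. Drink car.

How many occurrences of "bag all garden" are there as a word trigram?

0

Scanning the 24 overlapping trigram windows for "bag all garden":
  (none found)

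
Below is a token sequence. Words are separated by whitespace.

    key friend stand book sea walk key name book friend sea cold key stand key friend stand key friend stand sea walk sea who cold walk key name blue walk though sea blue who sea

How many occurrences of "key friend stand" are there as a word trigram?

Scanning the 33 overlapping trigram windows for "key friend stand":
  position 1–3: key friend stand
  position 15–17: key friend stand
  position 18–20: key friend stand

3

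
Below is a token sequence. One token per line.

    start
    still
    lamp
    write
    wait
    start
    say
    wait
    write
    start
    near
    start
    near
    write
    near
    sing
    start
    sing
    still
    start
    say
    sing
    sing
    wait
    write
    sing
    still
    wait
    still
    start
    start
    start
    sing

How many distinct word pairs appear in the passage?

33 tokens → 32 bigram windows in total.
Repeated bigrams (each contributes count−1 duplicates):
  sing still: 2
  start near: 2
  start say: 2
  start sing: 2
  start start: 2
  still start: 2
  wait write: 2
7 duplicate windows → 32 − 7 = 25 distinct.

25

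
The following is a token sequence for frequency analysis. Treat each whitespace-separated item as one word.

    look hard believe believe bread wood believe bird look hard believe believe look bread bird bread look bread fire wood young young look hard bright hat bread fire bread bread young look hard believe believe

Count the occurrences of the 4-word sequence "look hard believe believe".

Scanning the 32 overlapping 4-gram windows for "look hard believe believe":
  position 1–4: look hard believe believe
  position 9–12: look hard believe believe
  position 32–35: look hard believe believe

3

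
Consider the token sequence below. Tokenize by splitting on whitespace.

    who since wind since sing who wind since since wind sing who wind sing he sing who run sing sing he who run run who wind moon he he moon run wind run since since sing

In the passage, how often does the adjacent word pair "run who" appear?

1

Scanning the 35 overlapping bigram windows for "run who":
  position 24–25: run who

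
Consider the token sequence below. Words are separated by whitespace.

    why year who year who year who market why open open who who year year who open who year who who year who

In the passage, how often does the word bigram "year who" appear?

Scanning the 22 overlapping bigram windows for "year who":
  position 2–3: year who
  position 4–5: year who
  position 6–7: year who
  position 15–16: year who
  position 19–20: year who
  position 22–23: year who

6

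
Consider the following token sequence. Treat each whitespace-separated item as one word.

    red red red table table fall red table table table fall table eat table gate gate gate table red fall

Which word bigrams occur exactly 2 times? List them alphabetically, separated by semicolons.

gate gate; red red; red table; table fall

Bigram counts meeting the condition (exactly 2 times):
  gate gate: 2
  red red: 2
  red table: 2
  table fall: 2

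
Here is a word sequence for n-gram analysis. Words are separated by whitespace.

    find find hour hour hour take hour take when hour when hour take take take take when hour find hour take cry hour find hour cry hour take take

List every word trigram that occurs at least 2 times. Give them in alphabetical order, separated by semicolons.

Trigram counts meeting the condition (at least 2 times):
  hour find hour: 2
  hour take take: 2
  take take take: 2
  take when hour: 2

hour find hour; hour take take; take take take; take when hour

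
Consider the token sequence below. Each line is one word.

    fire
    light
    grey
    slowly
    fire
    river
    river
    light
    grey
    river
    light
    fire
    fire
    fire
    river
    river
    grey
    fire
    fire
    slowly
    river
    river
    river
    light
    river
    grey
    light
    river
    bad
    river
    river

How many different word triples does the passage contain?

27

31 tokens → 29 trigram windows in total.
Repeated trigrams (each contributes count−1 duplicates):
  fire river river: 2
  river river light: 2
2 duplicate windows → 29 − 2 = 27 distinct.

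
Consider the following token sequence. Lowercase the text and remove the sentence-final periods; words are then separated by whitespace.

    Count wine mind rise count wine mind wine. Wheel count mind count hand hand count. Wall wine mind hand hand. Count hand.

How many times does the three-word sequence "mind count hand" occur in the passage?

1

Scanning the 20 overlapping trigram windows for "mind count hand":
  position 11–13: mind count hand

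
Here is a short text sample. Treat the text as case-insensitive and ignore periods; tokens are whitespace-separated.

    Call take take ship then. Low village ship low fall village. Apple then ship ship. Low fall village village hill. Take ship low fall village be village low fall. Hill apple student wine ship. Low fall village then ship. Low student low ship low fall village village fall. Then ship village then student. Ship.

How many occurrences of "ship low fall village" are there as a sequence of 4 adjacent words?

Scanning the 51 overlapping 4-gram windows for "ship low fall village":
  position 8–11: ship low fall village
  position 15–18: ship low fall village
  position 22–25: ship low fall village
  position 34–37: ship low fall village
  position 43–46: ship low fall village

5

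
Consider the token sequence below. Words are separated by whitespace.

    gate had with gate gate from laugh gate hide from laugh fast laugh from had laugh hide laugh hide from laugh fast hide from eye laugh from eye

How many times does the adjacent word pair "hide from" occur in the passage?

3

Scanning the 27 overlapping bigram windows for "hide from":
  position 9–10: hide from
  position 19–20: hide from
  position 23–24: hide from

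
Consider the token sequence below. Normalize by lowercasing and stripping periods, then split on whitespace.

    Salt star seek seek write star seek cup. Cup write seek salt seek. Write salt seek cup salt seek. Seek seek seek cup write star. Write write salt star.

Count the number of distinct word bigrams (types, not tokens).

15

29 tokens → 28 bigram windows in total.
Repeated bigrams (each contributes count−1 duplicates):
  seek seek: 4
  salt seek: 3
  seek cup: 3
  cup write: 2
  salt star: 2
  seek write: 2
  star seek: 2
  write salt: 2
  … (1 more repeated)
13 duplicate windows → 28 − 13 = 15 distinct.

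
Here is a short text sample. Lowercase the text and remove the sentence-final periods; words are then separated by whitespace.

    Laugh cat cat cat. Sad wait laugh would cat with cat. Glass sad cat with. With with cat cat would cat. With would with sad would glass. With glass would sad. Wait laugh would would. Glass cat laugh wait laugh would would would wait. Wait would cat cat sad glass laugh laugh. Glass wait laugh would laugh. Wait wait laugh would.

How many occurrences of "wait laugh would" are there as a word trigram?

Scanning the 59 overlapping trigram windows for "wait laugh would":
  position 6–8: wait laugh would
  position 32–34: wait laugh would
  position 39–41: wait laugh would
  position 54–56: wait laugh would
  position 59–61: wait laugh would

5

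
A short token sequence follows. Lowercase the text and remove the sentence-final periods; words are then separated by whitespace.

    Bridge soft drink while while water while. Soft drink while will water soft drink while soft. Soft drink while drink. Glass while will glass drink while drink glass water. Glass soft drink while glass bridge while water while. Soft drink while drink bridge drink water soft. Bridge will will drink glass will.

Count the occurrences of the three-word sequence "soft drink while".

Scanning the 50 overlapping trigram windows for "soft drink while":
  position 2–4: soft drink while
  position 8–10: soft drink while
  position 13–15: soft drink while
  position 17–19: soft drink while
  position 31–33: soft drink while
  position 39–41: soft drink while

6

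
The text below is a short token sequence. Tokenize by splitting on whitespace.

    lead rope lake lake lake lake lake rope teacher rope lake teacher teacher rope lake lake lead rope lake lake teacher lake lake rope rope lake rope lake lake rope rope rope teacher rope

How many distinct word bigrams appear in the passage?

34 tokens → 33 bigram windows in total.
Repeated bigrams (each contributes count−1 duplicates):
  lake lake: 8
  rope lake: 6
  lake rope: 4
  rope rope: 3
  teacher rope: 3
  lake teacher: 2
  lead rope: 2
  rope teacher: 2
22 duplicate windows → 33 − 22 = 11 distinct.

11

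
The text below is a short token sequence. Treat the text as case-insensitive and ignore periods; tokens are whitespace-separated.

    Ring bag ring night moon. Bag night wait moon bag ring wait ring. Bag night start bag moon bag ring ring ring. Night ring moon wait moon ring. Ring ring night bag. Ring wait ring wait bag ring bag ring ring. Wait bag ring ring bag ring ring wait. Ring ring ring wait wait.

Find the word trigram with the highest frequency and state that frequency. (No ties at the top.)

Trigram frequencies (highest first):
  bag ring ring: 4
  ring bag ring: 3
  ring wait ring: 3
  ring ring ring: 3
  ring ring wait: 3
  moon bag ring: 2
  … (30 more, each ≤ 2)

"bag ring ring", 4 times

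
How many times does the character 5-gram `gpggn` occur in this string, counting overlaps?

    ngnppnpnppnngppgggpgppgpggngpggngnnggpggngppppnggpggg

3

Sliding a length-5 window over the 53 characters (49 positions):
  position 23–27: gpggn
  position 28–32: gpggn
  position 37–41: gpggn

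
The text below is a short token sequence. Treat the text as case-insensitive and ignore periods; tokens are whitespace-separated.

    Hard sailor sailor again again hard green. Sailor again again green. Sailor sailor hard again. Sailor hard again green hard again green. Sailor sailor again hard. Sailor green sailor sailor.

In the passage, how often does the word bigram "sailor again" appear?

3

Scanning the 29 overlapping bigram windows for "sailor again":
  position 3–4: sailor again
  position 8–9: sailor again
  position 24–25: sailor again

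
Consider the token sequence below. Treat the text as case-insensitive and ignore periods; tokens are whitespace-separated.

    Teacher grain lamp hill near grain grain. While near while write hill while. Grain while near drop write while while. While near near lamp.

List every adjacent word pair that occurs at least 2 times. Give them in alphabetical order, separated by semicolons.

grain while; while near; while while

Bigram counts meeting the condition (at least 2 times):
  grain while: 2
  while near: 3
  while while: 2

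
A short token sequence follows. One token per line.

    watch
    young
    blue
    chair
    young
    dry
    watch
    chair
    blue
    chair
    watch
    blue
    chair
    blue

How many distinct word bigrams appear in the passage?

14 tokens → 13 bigram windows in total.
Repeated bigrams (each contributes count−1 duplicates):
  blue chair: 3
  chair blue: 2
3 duplicate windows → 13 − 3 = 10 distinct.

10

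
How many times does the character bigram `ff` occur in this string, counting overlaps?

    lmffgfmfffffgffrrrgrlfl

Sliding a length-2 window over the 23 characters (22 positions):
  position 3–4: ff
  position 8–9: ff
  position 9–10: ff
  position 10–11: ff
  position 11–12: ff
  position 14–15: ff

6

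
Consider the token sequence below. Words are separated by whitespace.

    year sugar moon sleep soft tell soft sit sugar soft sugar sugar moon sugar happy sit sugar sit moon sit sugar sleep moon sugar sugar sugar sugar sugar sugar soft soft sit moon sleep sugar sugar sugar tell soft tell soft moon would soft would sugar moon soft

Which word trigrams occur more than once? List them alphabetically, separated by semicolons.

soft tell soft; sugar sugar sugar

Trigram counts meeting the condition (more than once):
  soft tell soft: 2
  sugar sugar sugar: 5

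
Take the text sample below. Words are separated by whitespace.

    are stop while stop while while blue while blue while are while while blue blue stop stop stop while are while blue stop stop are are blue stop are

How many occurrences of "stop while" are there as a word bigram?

Scanning the 28 overlapping bigram windows for "stop while":
  position 2–3: stop while
  position 4–5: stop while
  position 18–19: stop while

3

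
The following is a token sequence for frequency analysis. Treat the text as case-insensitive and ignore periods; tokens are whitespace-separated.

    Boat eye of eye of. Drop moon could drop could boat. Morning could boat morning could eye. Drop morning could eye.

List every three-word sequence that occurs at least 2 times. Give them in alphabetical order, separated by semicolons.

boat morning could; could boat morning; morning could eye

Trigram counts meeting the condition (at least 2 times):
  boat morning could: 2
  could boat morning: 2
  morning could eye: 2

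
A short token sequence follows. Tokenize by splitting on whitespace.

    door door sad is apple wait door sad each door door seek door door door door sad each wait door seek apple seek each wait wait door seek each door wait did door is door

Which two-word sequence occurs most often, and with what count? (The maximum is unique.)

Bigram frequencies (highest first):
  door door: 5
  door sad: 3
  wait door: 3
  door seek: 3
  sad each: 2
  each door: 2
  … (14 more, each ≤ 2)

"door door", 5 times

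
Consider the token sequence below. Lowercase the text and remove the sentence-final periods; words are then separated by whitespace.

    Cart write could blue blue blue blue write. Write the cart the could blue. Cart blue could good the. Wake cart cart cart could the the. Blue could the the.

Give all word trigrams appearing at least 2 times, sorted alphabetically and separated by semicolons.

Trigram counts meeting the condition (at least 2 times):
  blue blue blue: 2
  could the the: 2

blue blue blue; could the the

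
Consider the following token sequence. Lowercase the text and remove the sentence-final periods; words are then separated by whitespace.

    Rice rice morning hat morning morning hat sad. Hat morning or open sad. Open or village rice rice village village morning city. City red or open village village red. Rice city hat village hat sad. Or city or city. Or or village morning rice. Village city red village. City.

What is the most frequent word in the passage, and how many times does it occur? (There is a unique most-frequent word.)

Unigram frequencies (highest first):
  village: 9
  or: 7
  city: 7
  rice: 6
  morning: 6
  hat: 5
  … (3 more, each ≤ 3)

"village", 9 times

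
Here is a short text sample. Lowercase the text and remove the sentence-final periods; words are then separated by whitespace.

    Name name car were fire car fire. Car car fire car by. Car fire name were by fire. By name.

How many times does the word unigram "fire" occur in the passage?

5

Scanning the 20 tokens for "fire":
  position 5: fire
  position 7: fire
  position 10: fire
  position 14: fire
  position 18: fire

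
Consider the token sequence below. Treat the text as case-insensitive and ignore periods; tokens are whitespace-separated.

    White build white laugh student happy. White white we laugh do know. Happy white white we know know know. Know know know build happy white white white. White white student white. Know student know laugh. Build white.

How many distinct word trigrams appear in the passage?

37 tokens → 35 trigram windows in total.
Repeated trigrams (each contributes count−1 duplicates):
  know know know: 4
  happy white white: 3
  white white white: 3
  white white we: 2
8 duplicate windows → 35 − 8 = 27 distinct.

27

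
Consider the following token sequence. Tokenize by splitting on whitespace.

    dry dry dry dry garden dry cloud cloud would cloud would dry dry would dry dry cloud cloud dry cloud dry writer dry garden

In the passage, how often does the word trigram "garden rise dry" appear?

Scanning the 22 overlapping trigram windows for "garden rise dry":
  (none found)

0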